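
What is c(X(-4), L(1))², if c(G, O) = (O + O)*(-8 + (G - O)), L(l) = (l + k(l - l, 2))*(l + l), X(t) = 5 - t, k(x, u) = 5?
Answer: 69696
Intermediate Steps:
L(l) = 2*l*(5 + l) (L(l) = (l + 5)*(l + l) = (5 + l)*(2*l) = 2*l*(5 + l))
c(G, O) = 2*O*(-8 + G - O) (c(G, O) = (2*O)*(-8 + G - O) = 2*O*(-8 + G - O))
c(X(-4), L(1))² = (2*(2*1*(5 + 1))*(-8 + (5 - 1*(-4)) - 2*(5 + 1)))² = (2*(2*1*6)*(-8 + (5 + 4) - 2*6))² = (2*12*(-8 + 9 - 1*12))² = (2*12*(-8 + 9 - 12))² = (2*12*(-11))² = (-264)² = 69696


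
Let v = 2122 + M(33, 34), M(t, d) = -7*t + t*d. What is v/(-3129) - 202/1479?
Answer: -565365/514199 ≈ -1.0995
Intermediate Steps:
M(t, d) = -7*t + d*t
v = 3013 (v = 2122 + 33*(-7 + 34) = 2122 + 33*27 = 2122 + 891 = 3013)
v/(-3129) - 202/1479 = 3013/(-3129) - 202/1479 = 3013*(-1/3129) - 202*1/1479 = -3013/3129 - 202/1479 = -565365/514199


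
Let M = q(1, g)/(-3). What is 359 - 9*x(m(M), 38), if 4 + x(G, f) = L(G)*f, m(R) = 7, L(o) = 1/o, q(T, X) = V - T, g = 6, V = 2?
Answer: 2423/7 ≈ 346.14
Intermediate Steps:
q(T, X) = 2 - T
M = -⅓ (M = (2 - 1*1)/(-3) = (2 - 1)*(-⅓) = 1*(-⅓) = -⅓ ≈ -0.33333)
x(G, f) = -4 + f/G
359 - 9*x(m(M), 38) = 359 - 9*(-4 + 38/7) = 359 - 9*10/7 = 359 - 90/7 = 2423/7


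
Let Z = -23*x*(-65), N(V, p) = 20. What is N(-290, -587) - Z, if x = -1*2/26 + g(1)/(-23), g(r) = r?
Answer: 200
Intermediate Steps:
x = -36/299 (x = -1*2/26 + 1/(-23) = -2*1/26 + 1*(-1/23) = -1/13 - 1/23 = -36/299 ≈ -0.12040)
Z = -180 (Z = -23*(-36/299)*(-65) = (36/13)*(-65) = -180)
N(-290, -587) - Z = 20 - 1*(-180) = 20 + 180 = 200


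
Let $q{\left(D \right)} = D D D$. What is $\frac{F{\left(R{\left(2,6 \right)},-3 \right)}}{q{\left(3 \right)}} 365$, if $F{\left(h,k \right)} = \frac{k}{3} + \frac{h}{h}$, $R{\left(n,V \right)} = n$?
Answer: $0$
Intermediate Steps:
$F{\left(h,k \right)} = 1 + \frac{k}{3}$ ($F{\left(h,k \right)} = k \frac{1}{3} + 1 = \frac{k}{3} + 1 = 1 + \frac{k}{3}$)
$q{\left(D \right)} = D^{3}$ ($q{\left(D \right)} = D^{2} D = D^{3}$)
$\frac{F{\left(R{\left(2,6 \right)},-3 \right)}}{q{\left(3 \right)}} 365 = \frac{1 + \frac{1}{3} \left(-3\right)}{3^{3}} \cdot 365 = \frac{1 - 1}{27} \cdot 365 = 0 \cdot \frac{1}{27} \cdot 365 = 0 \cdot 365 = 0$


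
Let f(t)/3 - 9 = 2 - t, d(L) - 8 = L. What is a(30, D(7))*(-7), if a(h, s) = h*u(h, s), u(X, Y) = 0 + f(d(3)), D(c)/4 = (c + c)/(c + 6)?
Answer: 0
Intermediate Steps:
d(L) = 8 + L
f(t) = 33 - 3*t (f(t) = 27 + 3*(2 - t) = 27 + (6 - 3*t) = 33 - 3*t)
D(c) = 8*c/(6 + c) (D(c) = 4*((c + c)/(c + 6)) = 4*((2*c)/(6 + c)) = 4*(2*c/(6 + c)) = 8*c/(6 + c))
u(X, Y) = 0 (u(X, Y) = 0 + (33 - 3*(8 + 3)) = 0 + (33 - 3*11) = 0 + (33 - 33) = 0 + 0 = 0)
a(h, s) = 0 (a(h, s) = h*0 = 0)
a(30, D(7))*(-7) = 0*(-7) = 0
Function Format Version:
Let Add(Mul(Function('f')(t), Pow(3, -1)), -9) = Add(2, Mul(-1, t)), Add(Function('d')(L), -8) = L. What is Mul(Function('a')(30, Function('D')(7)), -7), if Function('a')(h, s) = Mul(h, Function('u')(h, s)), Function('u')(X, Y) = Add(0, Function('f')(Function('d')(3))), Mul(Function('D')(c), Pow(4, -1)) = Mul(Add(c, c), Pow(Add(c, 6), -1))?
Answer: 0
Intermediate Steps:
Function('d')(L) = Add(8, L)
Function('f')(t) = Add(33, Mul(-3, t)) (Function('f')(t) = Add(27, Mul(3, Add(2, Mul(-1, t)))) = Add(27, Add(6, Mul(-3, t))) = Add(33, Mul(-3, t)))
Function('D')(c) = Mul(8, c, Pow(Add(6, c), -1)) (Function('D')(c) = Mul(4, Mul(Add(c, c), Pow(Add(c, 6), -1))) = Mul(4, Mul(Mul(2, c), Pow(Add(6, c), -1))) = Mul(4, Mul(2, c, Pow(Add(6, c), -1))) = Mul(8, c, Pow(Add(6, c), -1)))
Function('u')(X, Y) = 0 (Function('u')(X, Y) = Add(0, Add(33, Mul(-3, Add(8, 3)))) = Add(0, Add(33, Mul(-3, 11))) = Add(0, Add(33, -33)) = Add(0, 0) = 0)
Function('a')(h, s) = 0 (Function('a')(h, s) = Mul(h, 0) = 0)
Mul(Function('a')(30, Function('D')(7)), -7) = Mul(0, -7) = 0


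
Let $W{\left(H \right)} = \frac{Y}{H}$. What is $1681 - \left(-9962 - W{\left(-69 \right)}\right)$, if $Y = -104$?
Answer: $\frac{803471}{69} \approx 11645.0$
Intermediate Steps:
$W{\left(H \right)} = - \frac{104}{H}$
$1681 - \left(-9962 - W{\left(-69 \right)}\right) = 1681 + \left(\left(14521 - \frac{104}{-69}\right) - 4559\right) = 1681 + \left(\left(14521 - - \frac{104}{69}\right) - 4559\right) = 1681 + \left(\left(14521 + \frac{104}{69}\right) - 4559\right) = 1681 + \left(\frac{1002053}{69} - 4559\right) = 1681 + \frac{687482}{69} = \frac{803471}{69}$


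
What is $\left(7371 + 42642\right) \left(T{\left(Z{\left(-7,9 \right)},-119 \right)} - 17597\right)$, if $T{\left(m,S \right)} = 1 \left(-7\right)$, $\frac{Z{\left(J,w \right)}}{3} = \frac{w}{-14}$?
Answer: $-880428852$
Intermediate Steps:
$Z{\left(J,w \right)} = - \frac{3 w}{14}$ ($Z{\left(J,w \right)} = 3 \frac{w}{-14} = 3 w \left(- \frac{1}{14}\right) = 3 \left(- \frac{w}{14}\right) = - \frac{3 w}{14}$)
$T{\left(m,S \right)} = -7$
$\left(7371 + 42642\right) \left(T{\left(Z{\left(-7,9 \right)},-119 \right)} - 17597\right) = \left(7371 + 42642\right) \left(-7 - 17597\right) = 50013 \left(-17604\right) = -880428852$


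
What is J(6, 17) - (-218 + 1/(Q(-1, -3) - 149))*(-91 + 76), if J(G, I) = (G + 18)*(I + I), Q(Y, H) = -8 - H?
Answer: -377931/154 ≈ -2454.1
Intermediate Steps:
J(G, I) = 2*I*(18 + G) (J(G, I) = (18 + G)*(2*I) = 2*I*(18 + G))
J(6, 17) - (-218 + 1/(Q(-1, -3) - 149))*(-91 + 76) = 2*17*(18 + 6) - (-218 + 1/((-8 - 1*(-3)) - 149))*(-91 + 76) = 2*17*24 - (-218 + 1/((-8 + 3) - 149))*(-15) = 816 - (-218 + 1/(-5 - 149))*(-15) = 816 - (-218 + 1/(-154))*(-15) = 816 - (-218 - 1/154)*(-15) = 816 - (-33573)*(-15)/154 = 816 - 1*503595/154 = 816 - 503595/154 = -377931/154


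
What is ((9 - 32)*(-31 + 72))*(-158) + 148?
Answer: 149142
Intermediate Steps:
((9 - 32)*(-31 + 72))*(-158) + 148 = -23*41*(-158) + 148 = -943*(-158) + 148 = 148994 + 148 = 149142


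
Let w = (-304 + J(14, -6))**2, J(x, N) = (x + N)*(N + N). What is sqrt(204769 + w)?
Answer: sqrt(364769) ≈ 603.96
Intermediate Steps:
J(x, N) = 2*N*(N + x) (J(x, N) = (N + x)*(2*N) = 2*N*(N + x))
w = 160000 (w = (-304 + 2*(-6)*(-6 + 14))**2 = (-304 + 2*(-6)*8)**2 = (-304 - 96)**2 = (-400)**2 = 160000)
sqrt(204769 + w) = sqrt(204769 + 160000) = sqrt(364769)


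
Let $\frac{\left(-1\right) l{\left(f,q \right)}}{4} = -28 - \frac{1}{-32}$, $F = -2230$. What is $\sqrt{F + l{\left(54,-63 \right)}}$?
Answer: $\frac{i \sqrt{33890}}{4} \approx 46.023 i$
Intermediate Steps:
$l{\left(f,q \right)} = \frac{895}{8}$ ($l{\left(f,q \right)} = - 4 \left(-28 - \frac{1}{-32}\right) = - 4 \left(-28 - - \frac{1}{32}\right) = - 4 \left(-28 + \frac{1}{32}\right) = \left(-4\right) \left(- \frac{895}{32}\right) = \frac{895}{8}$)
$\sqrt{F + l{\left(54,-63 \right)}} = \sqrt{-2230 + \frac{895}{8}} = \sqrt{- \frac{16945}{8}} = \frac{i \sqrt{33890}}{4}$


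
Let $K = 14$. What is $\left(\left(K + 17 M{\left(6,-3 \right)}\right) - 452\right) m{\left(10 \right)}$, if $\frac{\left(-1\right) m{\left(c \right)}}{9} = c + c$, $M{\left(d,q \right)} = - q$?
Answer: $69660$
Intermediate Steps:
$m{\left(c \right)} = - 18 c$ ($m{\left(c \right)} = - 9 \left(c + c\right) = - 9 \cdot 2 c = - 18 c$)
$\left(\left(K + 17 M{\left(6,-3 \right)}\right) - 452\right) m{\left(10 \right)} = \left(\left(14 + 17 \left(\left(-1\right) \left(-3\right)\right)\right) - 452\right) \left(\left(-18\right) 10\right) = \left(\left(14 + 17 \cdot 3\right) - 452\right) \left(-180\right) = \left(\left(14 + 51\right) - 452\right) \left(-180\right) = \left(65 - 452\right) \left(-180\right) = \left(-387\right) \left(-180\right) = 69660$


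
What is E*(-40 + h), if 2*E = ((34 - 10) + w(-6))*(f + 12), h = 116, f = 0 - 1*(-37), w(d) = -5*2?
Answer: 26068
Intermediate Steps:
w(d) = -10
f = 37 (f = 0 + 37 = 37)
E = 343 (E = (((34 - 10) - 10)*(37 + 12))/2 = ((24 - 10)*49)/2 = (14*49)/2 = (½)*686 = 343)
E*(-40 + h) = 343*(-40 + 116) = 343*76 = 26068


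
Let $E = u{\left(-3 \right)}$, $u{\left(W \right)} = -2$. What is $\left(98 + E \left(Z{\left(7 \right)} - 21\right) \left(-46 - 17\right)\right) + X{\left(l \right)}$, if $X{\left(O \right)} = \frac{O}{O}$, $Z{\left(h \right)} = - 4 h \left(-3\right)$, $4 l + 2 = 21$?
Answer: $8037$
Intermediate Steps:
$l = \frac{19}{4}$ ($l = - \frac{1}{2} + \frac{1}{4} \cdot 21 = - \frac{1}{2} + \frac{21}{4} = \frac{19}{4} \approx 4.75$)
$E = -2$
$Z{\left(h \right)} = 12 h$
$X{\left(O \right)} = 1$
$\left(98 + E \left(Z{\left(7 \right)} - 21\right) \left(-46 - 17\right)\right) + X{\left(l \right)} = \left(98 - 2 \left(12 \cdot 7 - 21\right) \left(-46 - 17\right)\right) + 1 = \left(98 - 2 \left(84 - 21\right) \left(-63\right)\right) + 1 = \left(98 - 2 \cdot 63 \left(-63\right)\right) + 1 = \left(98 - -7938\right) + 1 = \left(98 + 7938\right) + 1 = 8036 + 1 = 8037$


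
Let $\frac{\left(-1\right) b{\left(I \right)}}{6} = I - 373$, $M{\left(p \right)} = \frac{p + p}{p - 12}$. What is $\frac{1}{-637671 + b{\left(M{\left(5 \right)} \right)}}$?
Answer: $- \frac{7}{4447971} \approx -1.5738 \cdot 10^{-6}$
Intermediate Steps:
$M{\left(p \right)} = \frac{2 p}{-12 + p}$
$b{\left(I \right)} = 2238 - 6 I$ ($b{\left(I \right)} = - 6 \left(I - 373\right) = - 6 \left(-373 + I\right) = 2238 - 6 I$)
$\frac{1}{-637671 + b{\left(M{\left(5 \right)} \right)}} = \frac{1}{-637671 + \left(2238 - 6 \cdot 2 \cdot 5 \frac{1}{-12 + 5}\right)} = \frac{1}{-637671 + \left(2238 - 6 \cdot 2 \cdot 5 \frac{1}{-7}\right)} = \frac{1}{-637671 + \left(2238 - 6 \cdot 2 \cdot 5 \left(- \frac{1}{7}\right)\right)} = \frac{1}{-637671 + \left(2238 - - \frac{60}{7}\right)} = \frac{1}{-637671 + \left(2238 + \frac{60}{7}\right)} = \frac{1}{-637671 + \frac{15726}{7}} = \frac{1}{- \frac{4447971}{7}} = - \frac{7}{4447971}$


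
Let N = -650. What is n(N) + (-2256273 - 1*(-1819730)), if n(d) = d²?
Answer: -14043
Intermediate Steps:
n(N) + (-2256273 - 1*(-1819730)) = (-650)² + (-2256273 - 1*(-1819730)) = 422500 + (-2256273 + 1819730) = 422500 - 436543 = -14043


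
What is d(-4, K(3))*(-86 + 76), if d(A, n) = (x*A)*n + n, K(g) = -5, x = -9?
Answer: 1850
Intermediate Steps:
d(A, n) = n - 9*A*n (d(A, n) = (-9*A)*n + n = -9*A*n + n = n - 9*A*n)
d(-4, K(3))*(-86 + 76) = (-5*(1 - 9*(-4)))*(-86 + 76) = -5*(1 + 36)*(-10) = -5*37*(-10) = -185*(-10) = 1850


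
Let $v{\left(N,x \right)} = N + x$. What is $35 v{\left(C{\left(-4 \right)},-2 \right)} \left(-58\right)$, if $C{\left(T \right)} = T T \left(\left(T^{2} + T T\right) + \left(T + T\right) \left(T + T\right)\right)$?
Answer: $-3114020$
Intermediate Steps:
$C{\left(T \right)} = 6 T^{4}$ ($C{\left(T \right)} = T^{2} \left(\left(T^{2} + T^{2}\right) + 2 T 2 T\right) = T^{2} \left(2 T^{2} + 4 T^{2}\right) = T^{2} \cdot 6 T^{2} = 6 T^{4}$)
$35 v{\left(C{\left(-4 \right)},-2 \right)} \left(-58\right) = 35 \left(6 \left(-4\right)^{4} - 2\right) \left(-58\right) = 35 \left(6 \cdot 256 - 2\right) \left(-58\right) = 35 \left(1536 - 2\right) \left(-58\right) = 35 \cdot 1534 \left(-58\right) = 53690 \left(-58\right) = -3114020$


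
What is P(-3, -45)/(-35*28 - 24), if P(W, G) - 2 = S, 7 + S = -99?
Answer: 26/251 ≈ 0.10359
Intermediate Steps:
S = -106 (S = -7 - 99 = -106)
P(W, G) = -104 (P(W, G) = 2 - 106 = -104)
P(-3, -45)/(-35*28 - 24) = -104/(-35*28 - 24) = -104/(-980 - 24) = -104/(-1004) = -104*(-1/1004) = 26/251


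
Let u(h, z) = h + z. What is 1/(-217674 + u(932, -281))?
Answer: -1/217023 ≈ -4.6078e-6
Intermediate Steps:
1/(-217674 + u(932, -281)) = 1/(-217674 + (932 - 281)) = 1/(-217674 + 651) = 1/(-217023) = -1/217023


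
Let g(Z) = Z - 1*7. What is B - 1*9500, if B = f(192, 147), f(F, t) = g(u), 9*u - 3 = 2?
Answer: -85558/9 ≈ -9506.4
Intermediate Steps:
u = 5/9 (u = ⅓ + (⅑)*2 = ⅓ + 2/9 = 5/9 ≈ 0.55556)
g(Z) = -7 + Z (g(Z) = Z - 7 = -7 + Z)
f(F, t) = -58/9 (f(F, t) = -7 + 5/9 = -58/9)
B = -58/9 ≈ -6.4444
B - 1*9500 = -58/9 - 1*9500 = -58/9 - 9500 = -85558/9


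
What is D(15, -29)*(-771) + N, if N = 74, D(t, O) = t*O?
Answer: 335459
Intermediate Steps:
D(t, O) = O*t
D(15, -29)*(-771) + N = -29*15*(-771) + 74 = -435*(-771) + 74 = 335385 + 74 = 335459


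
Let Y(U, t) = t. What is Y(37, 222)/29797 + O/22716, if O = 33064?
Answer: 247562740/169217163 ≈ 1.4630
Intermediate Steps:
Y(37, 222)/29797 + O/22716 = 222/29797 + 33064/22716 = 222*(1/29797) + 33064*(1/22716) = 222/29797 + 8266/5679 = 247562740/169217163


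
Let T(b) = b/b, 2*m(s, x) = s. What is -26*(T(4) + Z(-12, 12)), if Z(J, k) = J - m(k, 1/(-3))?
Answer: 442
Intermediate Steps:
m(s, x) = s/2
Z(J, k) = J - k/2
T(b) = 1
-26*(T(4) + Z(-12, 12)) = -26*(1 + (-12 - 1/2*12)) = -26*(1 + (-12 - 6)) = -26*(1 - 18) = -26*(-17) = 442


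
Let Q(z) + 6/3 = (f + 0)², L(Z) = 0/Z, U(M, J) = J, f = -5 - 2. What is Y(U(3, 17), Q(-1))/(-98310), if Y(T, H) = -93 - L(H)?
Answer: 31/32770 ≈ 0.00094599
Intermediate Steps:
f = -7
L(Z) = 0
Q(z) = 47 (Q(z) = -2 + (-7 + 0)² = -2 + (-7)² = -2 + 49 = 47)
Y(T, H) = -93 (Y(T, H) = -93 - 1*0 = -93 + 0 = -93)
Y(U(3, 17), Q(-1))/(-98310) = -93/(-98310) = -93*(-1/98310) = 31/32770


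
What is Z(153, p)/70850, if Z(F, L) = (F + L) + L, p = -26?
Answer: 101/70850 ≈ 0.0014255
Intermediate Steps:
Z(F, L) = F + 2*L
Z(153, p)/70850 = (153 + 2*(-26))/70850 = (153 - 52)*(1/70850) = 101*(1/70850) = 101/70850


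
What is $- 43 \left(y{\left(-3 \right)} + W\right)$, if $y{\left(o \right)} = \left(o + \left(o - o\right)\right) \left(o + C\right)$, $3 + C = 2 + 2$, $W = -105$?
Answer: $4257$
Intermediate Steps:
$C = 1$ ($C = -3 + \left(2 + 2\right) = -3 + 4 = 1$)
$y{\left(o \right)} = o \left(1 + o\right)$ ($y{\left(o \right)} = \left(o + \left(o - o\right)\right) \left(o + 1\right) = \left(o + 0\right) \left(1 + o\right) = o \left(1 + o\right)$)
$- 43 \left(y{\left(-3 \right)} + W\right) = - 43 \left(- 3 \left(1 - 3\right) - 105\right) = - 43 \left(\left(-3\right) \left(-2\right) - 105\right) = - 43 \left(6 - 105\right) = \left(-43\right) \left(-99\right) = 4257$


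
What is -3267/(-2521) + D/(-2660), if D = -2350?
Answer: 1461457/670586 ≈ 2.1794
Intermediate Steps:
-3267/(-2521) + D/(-2660) = -3267/(-2521) - 2350/(-2660) = -3267*(-1/2521) - 2350*(-1/2660) = 3267/2521 + 235/266 = 1461457/670586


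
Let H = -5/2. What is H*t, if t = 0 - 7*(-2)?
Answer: -35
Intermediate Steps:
H = -5/2 (H = -5*½ = -5/2 ≈ -2.5000)
t = 14 (t = 0 - 1*(-14) = 0 + 14 = 14)
H*t = -5/2*14 = -35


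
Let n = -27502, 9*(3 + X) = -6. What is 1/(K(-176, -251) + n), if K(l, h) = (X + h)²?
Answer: 9/336178 ≈ 2.6772e-5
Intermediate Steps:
X = -11/3 (X = -3 + (⅑)*(-6) = -3 - ⅔ = -11/3 ≈ -3.6667)
K(l, h) = (-11/3 + h)²
1/(K(-176, -251) + n) = 1/((-11 + 3*(-251))²/9 - 27502) = 1/((-11 - 753)²/9 - 27502) = 1/((⅑)*(-764)² - 27502) = 1/((⅑)*583696 - 27502) = 1/(583696/9 - 27502) = 1/(336178/9) = 9/336178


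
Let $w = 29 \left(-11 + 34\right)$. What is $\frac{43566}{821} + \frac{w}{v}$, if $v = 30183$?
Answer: $\frac{1315500185}{24780243} \approx 53.087$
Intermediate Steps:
$w = 667$ ($w = 29 \cdot 23 = 667$)
$\frac{43566}{821} + \frac{w}{v} = \frac{43566}{821} + \frac{667}{30183} = \frac{1315500185}{24780243}$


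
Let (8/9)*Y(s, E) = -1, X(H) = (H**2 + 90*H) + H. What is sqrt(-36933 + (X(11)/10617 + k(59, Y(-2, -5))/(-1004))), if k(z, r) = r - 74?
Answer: I*sqrt(1865095205567061706)/7106312 ≈ 192.18*I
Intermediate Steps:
X(H) = H**2 + 91*H
Y(s, E) = -9/8 (Y(s, E) = (9/8)*(-1) = -9/8)
k(z, r) = -74 + r
sqrt(-36933 + (X(11)/10617 + k(59, Y(-2, -5))/(-1004))) = sqrt(-36933 + ((11*(91 + 11))/10617 + (-74 - 9/8)/(-1004))) = sqrt(-36933 + ((11*102)*(1/10617) - 601/8*(-1/1004))) = sqrt(-36933 + (1122*(1/10617) + 601/8032)) = sqrt(-36933 + (374/3539 + 601/8032)) = sqrt(-36933 + 5130907/28425248) = sqrt(-1049824553477/28425248) = I*sqrt(1865095205567061706)/7106312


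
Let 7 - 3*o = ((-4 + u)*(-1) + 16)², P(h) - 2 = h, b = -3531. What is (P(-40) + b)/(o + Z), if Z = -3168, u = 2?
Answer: 10707/9821 ≈ 1.0902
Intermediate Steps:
P(h) = 2 + h
o = -317/3 (o = 7/3 - ((-4 + 2)*(-1) + 16)²/3 = 7/3 - (-2*(-1) + 16)²/3 = 7/3 - (2 + 16)²/3 = 7/3 - ⅓*18² = 7/3 - ⅓*324 = 7/3 - 108 = -317/3 ≈ -105.67)
(P(-40) + b)/(o + Z) = ((2 - 40) - 3531)/(-317/3 - 3168) = (-38 - 3531)/(-9821/3) = -3569*(-3/9821) = 10707/9821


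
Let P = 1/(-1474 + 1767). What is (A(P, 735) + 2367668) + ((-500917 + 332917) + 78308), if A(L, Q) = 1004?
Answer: 2278980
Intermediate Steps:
P = 1/293 ≈ 0.0034130
(A(P, 735) + 2367668) + ((-500917 + 332917) + 78308) = (1004 + 2367668) + ((-500917 + 332917) + 78308) = 2368672 + (-168000 + 78308) = 2368672 - 89692 = 2278980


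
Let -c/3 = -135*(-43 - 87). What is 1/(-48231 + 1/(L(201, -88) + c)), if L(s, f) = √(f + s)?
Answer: -133697411800047/6448359871067429008 + √113/6448359871067429008 ≈ -2.0734e-5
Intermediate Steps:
c = -52650 (c = -(-405)*(-43 - 87) = -(-405)*(-130) = -3*17550 = -52650)
1/(-48231 + 1/(L(201, -88) + c)) = 1/(-48231 + 1/(√(-88 + 201) - 52650)) = 1/(-48231 + 1/(√113 - 52650)) = 1/(-48231 + 1/(-52650 + √113))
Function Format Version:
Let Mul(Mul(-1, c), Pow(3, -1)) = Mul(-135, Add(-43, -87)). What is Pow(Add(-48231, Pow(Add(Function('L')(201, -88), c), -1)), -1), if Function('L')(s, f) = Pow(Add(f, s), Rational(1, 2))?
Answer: Add(Rational(-133697411800047, 6448359871067429008), Mul(Rational(1, 6448359871067429008), Pow(113, Rational(1, 2)))) ≈ -2.0734e-5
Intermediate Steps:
c = -52650 (c = Mul(-3, Mul(-135, Add(-43, -87))) = Mul(-3, Mul(-135, -130)) = Mul(-3, 17550) = -52650)
Pow(Add(-48231, Pow(Add(Function('L')(201, -88), c), -1)), -1) = Pow(Add(-48231, Pow(Add(Pow(Add(-88, 201), Rational(1, 2)), -52650), -1)), -1) = Pow(Add(-48231, Pow(Add(Pow(113, Rational(1, 2)), -52650), -1)), -1) = Pow(Add(-48231, Pow(Add(-52650, Pow(113, Rational(1, 2))), -1)), -1)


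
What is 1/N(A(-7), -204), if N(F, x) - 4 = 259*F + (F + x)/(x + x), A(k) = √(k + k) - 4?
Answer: -28617664/55573680413 - 7185628*I*√14/55573680413 ≈ -0.00051495 - 0.00048379*I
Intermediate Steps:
A(k) = -4 + √2*√k (A(k) = √(2*k) - 4 = √2*√k - 4 = -4 + √2*√k)
N(F, x) = 4 + 259*F + (F + x)/(2*x) (N(F, x) = 4 + (259*F + (F + x)/(x + x)) = 4 + (259*F + (F + x)/((2*x))) = 4 + (259*F + (F + x)*(1/(2*x))) = 4 + (259*F + (F + x)/(2*x)) = 4 + 259*F + (F + x)/(2*x))
1/N(A(-7), -204) = 1/((½)*((-4 + √2*√(-7)) - 204*(9 + 518*(-4 + √2*√(-7))))/(-204)) = 1/((½)*(-1/204)*((-4 + √2*(I*√7)) - 204*(9 + 518*(-4 + √2*(I*√7))))) = 1/((½)*(-1/204)*((-4 + I*√14) - 204*(9 + 518*(-4 + I*√14)))) = 1/((½)*(-1/204)*((-4 + I*√14) - 204*(9 + (-2072 + 518*I*√14)))) = 1/((½)*(-1/204)*((-4 + I*√14) - 204*(-2063 + 518*I*√14))) = 1/((½)*(-1/204)*((-4 + I*√14) + (420852 - 105672*I*√14))) = 1/((½)*(-1/204)*(420848 - 105671*I*√14)) = 1/(-52606/51 + 105671*I*√14/408)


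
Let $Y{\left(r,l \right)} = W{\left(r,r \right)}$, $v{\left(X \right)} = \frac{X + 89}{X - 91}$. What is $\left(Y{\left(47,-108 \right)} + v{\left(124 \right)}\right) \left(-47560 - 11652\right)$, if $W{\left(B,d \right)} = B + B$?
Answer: $- \frac{65429260}{11} \approx -5.9481 \cdot 10^{6}$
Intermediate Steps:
$W{\left(B,d \right)} = 2 B$
$v{\left(X \right)} = \frac{89 + X}{-91 + X}$
$Y{\left(r,l \right)} = 2 r$
$\left(Y{\left(47,-108 \right)} + v{\left(124 \right)}\right) \left(-47560 - 11652\right) = \left(2 \cdot 47 + \frac{89 + 124}{-91 + 124}\right) \left(-47560 - 11652\right) = \left(94 + \frac{1}{33} \cdot 213\right) \left(-59212\right) = \left(94 + \frac{71}{11}\right) \left(-59212\right) = \frac{1105}{11} \left(-59212\right) = - \frac{65429260}{11}$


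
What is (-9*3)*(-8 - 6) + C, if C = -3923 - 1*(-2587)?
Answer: -958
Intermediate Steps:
C = -1336 (C = -3923 + 2587 = -1336)
(-9*3)*(-8 - 6) + C = (-9*3)*(-8 - 6) - 1336 = -27*(-14) - 1336 = 378 - 1336 = -958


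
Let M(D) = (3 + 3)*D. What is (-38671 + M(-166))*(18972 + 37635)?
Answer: -2245429869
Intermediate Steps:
M(D) = 6*D
(-38671 + M(-166))*(18972 + 37635) = (-38671 + 6*(-166))*(18972 + 37635) = (-38671 - 996)*56607 = -39667*56607 = -2245429869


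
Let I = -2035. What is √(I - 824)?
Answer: I*√2859 ≈ 53.47*I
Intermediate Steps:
√(I - 824) = √(-2035 - 824) = √(-2859) = I*√2859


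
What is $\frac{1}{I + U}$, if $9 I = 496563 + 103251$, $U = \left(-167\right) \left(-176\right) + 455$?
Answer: $\frac{1}{96493} \approx 1.0363 \cdot 10^{-5}$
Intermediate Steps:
$U = 29847$ ($U = 29392 + 455 = 29847$)
$I = 66646$ ($I = \frac{496563 + 103251}{9} = \frac{1}{9} \cdot 599814 = 66646$)
$\frac{1}{I + U} = \frac{1}{66646 + 29847} = \frac{1}{96493}$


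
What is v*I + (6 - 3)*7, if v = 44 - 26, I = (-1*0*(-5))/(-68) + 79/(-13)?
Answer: -1149/13 ≈ -88.385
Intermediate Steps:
I = -79/13 (I = (0*(-5))*(-1/68) + 79*(-1/13) = 0*(-1/68) - 79/13 = 0 - 79/13 = -79/13 ≈ -6.0769)
v = 18
v*I + (6 - 3)*7 = 18*(-79/13) + (6 - 3)*7 = -1422/13 + 3*7 = -1422/13 + 21 = -1149/13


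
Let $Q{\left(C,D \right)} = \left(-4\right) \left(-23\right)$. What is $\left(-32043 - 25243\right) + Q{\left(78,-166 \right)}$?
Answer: $-57194$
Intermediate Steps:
$Q{\left(C,D \right)} = 92$
$\left(-32043 - 25243\right) + Q{\left(78,-166 \right)} = \left(-32043 - 25243\right) + 92 = -57286 + 92 = -57194$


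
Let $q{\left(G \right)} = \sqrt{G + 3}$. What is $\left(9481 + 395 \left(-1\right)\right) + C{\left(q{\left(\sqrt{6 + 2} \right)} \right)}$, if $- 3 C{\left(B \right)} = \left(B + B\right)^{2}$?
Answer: $9082 - \frac{8 \sqrt{2}}{3} \approx 9078.2$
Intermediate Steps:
$q{\left(G \right)} = \sqrt{3 + G}$
$C{\left(B \right)} = - \frac{4 B^{2}}{3}$ ($C{\left(B \right)} = - \frac{\left(B + B\right)^{2}}{3} = - \frac{\left(2 B\right)^{2}}{3} = - \frac{4 B^{2}}{3}$)
$\left(9481 + 395 \left(-1\right)\right) + C{\left(q{\left(\sqrt{6 + 2} \right)} \right)} = \left(9481 + 395 \left(-1\right)\right) - \frac{4 \left(\sqrt{3 + \sqrt{6 + 2}}\right)^{2}}{3} = \left(9481 - 395\right) - \frac{4 \left(\sqrt{3 + \sqrt{8}}\right)^{2}}{3} = 9086 - \frac{4 \left(\sqrt{3 + 2 \sqrt{2}}\right)^{2}}{3} = 9086 - \frac{4 \left(3 + 2 \sqrt{2}\right)}{3} = 9086 - \left(4 + \frac{8 \sqrt{2}}{3}\right) = 9082 - \frac{8 \sqrt{2}}{3}$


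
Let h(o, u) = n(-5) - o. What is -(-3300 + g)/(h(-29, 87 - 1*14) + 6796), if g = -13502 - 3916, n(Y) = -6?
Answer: 6906/2273 ≈ 3.0383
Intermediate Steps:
g = -17418
h(o, u) = -6 - o
-(-3300 + g)/(h(-29, 87 - 1*14) + 6796) = -(-3300 - 17418)/((-6 - 1*(-29)) + 6796) = -(-20718)/((-6 + 29) + 6796) = -(-20718)/(23 + 6796) = -(-20718)/6819 = -1*(-6906/2273) = 6906/2273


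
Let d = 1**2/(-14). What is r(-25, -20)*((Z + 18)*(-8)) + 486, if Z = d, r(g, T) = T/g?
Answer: 12994/35 ≈ 371.26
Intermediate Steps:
d = -1/14 (d = 1*(-1/14) = -1/14 ≈ -0.071429)
Z = -1/14 ≈ -0.071429
r(-25, -20)*((Z + 18)*(-8)) + 486 = (-20/(-25))*((-1/14 + 18)*(-8)) + 486 = (-20*(-1/25))*((251/14)*(-8)) + 486 = (4/5)*(-1004/7) + 486 = -4016/35 + 486 = 12994/35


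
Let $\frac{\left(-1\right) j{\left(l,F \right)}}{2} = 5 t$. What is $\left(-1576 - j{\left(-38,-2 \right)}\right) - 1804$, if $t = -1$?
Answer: $-3390$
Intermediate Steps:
$j{\left(l,F \right)} = 10$ ($j{\left(l,F \right)} = - 2 \cdot 5 \left(-1\right) = \left(-2\right) \left(-5\right) = 10$)
$\left(-1576 - j{\left(-38,-2 \right)}\right) - 1804 = \left(-1576 - 10\right) - 1804 = -1586 - 1804 = -3390$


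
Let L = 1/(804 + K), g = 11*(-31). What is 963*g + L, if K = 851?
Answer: -543473864/1655 ≈ -3.2838e+5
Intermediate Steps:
g = -341
L = 1/1655 (L = 1/(804 + 851) = 1/1655 ≈ 0.00060423)
963*g + L = 963*(-341) + 1/1655 = -328383 + 1/1655 = -543473864/1655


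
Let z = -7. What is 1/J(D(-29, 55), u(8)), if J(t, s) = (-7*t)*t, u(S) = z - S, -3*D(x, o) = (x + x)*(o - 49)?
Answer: -1/94192 ≈ -1.0617e-5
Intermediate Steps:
D(x, o) = -2*x*(-49 + o)/3 (D(x, o) = -(x + x)*(o - 49)/3 = -2*x*(-49 + o)/3)
u(S) = -7 - S
J(t, s) = -7*t**2
1/J(D(-29, 55), u(8)) = 1/(-7*3364*(49 - 1*55)**2/9) = 1/(-7*3364*(49 - 55)**2/9) = 1/(-7*((2/3)*(-29)*(-6))**2) = 1/(-7*116**2) = 1/(-7*13456) = 1/(-94192) = -1/94192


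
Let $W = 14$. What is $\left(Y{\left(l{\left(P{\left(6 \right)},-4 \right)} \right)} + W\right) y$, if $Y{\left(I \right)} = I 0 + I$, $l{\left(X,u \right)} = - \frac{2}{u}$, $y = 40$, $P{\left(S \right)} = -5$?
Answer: $580$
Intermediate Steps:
$Y{\left(I \right)} = I$ ($Y{\left(I \right)} = 0 + I = I$)
$\left(Y{\left(l{\left(P{\left(6 \right)},-4 \right)} \right)} + W\right) y = \left(- \frac{2}{-4} + 14\right) 40 = \left(\left(-2\right) \left(- \frac{1}{4}\right) + 14\right) 40 = \left(\frac{1}{2} + 14\right) 40 = \frac{29}{2} \cdot 40 = 580$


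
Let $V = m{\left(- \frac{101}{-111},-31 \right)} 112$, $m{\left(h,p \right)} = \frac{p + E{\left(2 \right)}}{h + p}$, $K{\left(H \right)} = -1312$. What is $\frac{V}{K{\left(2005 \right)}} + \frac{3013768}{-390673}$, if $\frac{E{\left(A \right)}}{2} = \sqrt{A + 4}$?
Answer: $- \frac{834820920391}{106997521240} + \frac{777 \sqrt{6}}{136940} \approx -7.7883$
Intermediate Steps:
$E{\left(A \right)} = 2 \sqrt{4 + A}$ ($E{\left(A \right)} = 2 \sqrt{A + 4} = 2 \sqrt{4 + A}$)
$m{\left(h,p \right)} = \frac{p + 2 \sqrt{6}}{h + p}$ ($m{\left(h,p \right)} = \frac{p + 2 \sqrt{4 + 2}}{h + p} = \frac{p + 2 \sqrt{6}}{h + p}$)
$V = \frac{96348}{835} - \frac{6216 \sqrt{6}}{835}$ ($V = \frac{-31 + 2 \sqrt{6}}{- \frac{101}{-111} - 31} \cdot 112 = \frac{-31 + 2 \sqrt{6}}{\left(-101\right) \left(- \frac{1}{111}\right) - 31} \cdot 112 = \frac{-31 + 2 \sqrt{6}}{\frac{101}{111} - 31} \cdot 112 = \frac{-31 + 2 \sqrt{6}}{- \frac{3340}{111}} \cdot 112 = - \frac{111 \left(-31 + 2 \sqrt{6}\right)}{3340} \cdot 112 = \left(\frac{3441}{3340} - \frac{111 \sqrt{6}}{1670}\right) 112 = \frac{96348}{835} - \frac{6216 \sqrt{6}}{835} \approx 97.152$)
$\frac{V}{K{\left(2005 \right)}} + \frac{3013768}{-390673} = \frac{\frac{96348}{835} - \frac{6216 \sqrt{6}}{835}}{-1312} + \frac{3013768}{-390673} = \left(\frac{96348}{835} - \frac{6216 \sqrt{6}}{835}\right) \left(- \frac{1}{1312}\right) + 3013768 \left(- \frac{1}{390673}\right) = \left(- \frac{24087}{273880} + \frac{777 \sqrt{6}}{136940}\right) - \frac{3013768}{390673} = - \frac{834820920391}{106997521240} + \frac{777 \sqrt{6}}{136940}$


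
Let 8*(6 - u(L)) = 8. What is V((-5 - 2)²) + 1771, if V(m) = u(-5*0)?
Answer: 1776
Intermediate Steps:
u(L) = 5 (u(L) = 6 - ⅛*8 = 6 - 1 = 5)
V(m) = 5
V((-5 - 2)²) + 1771 = 5 + 1771 = 1776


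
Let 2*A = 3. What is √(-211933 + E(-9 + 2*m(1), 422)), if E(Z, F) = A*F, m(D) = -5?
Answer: 10*I*√2113 ≈ 459.67*I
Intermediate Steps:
A = 3/2 (A = (½)*3 = 3/2 ≈ 1.5000)
E(Z, F) = 3*F/2
√(-211933 + E(-9 + 2*m(1), 422)) = √(-211933 + (3/2)*422) = √(-211933 + 633) = √(-211300) = 10*I*√2113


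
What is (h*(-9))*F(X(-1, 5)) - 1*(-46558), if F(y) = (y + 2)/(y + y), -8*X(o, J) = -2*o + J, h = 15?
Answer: 653027/14 ≈ 46645.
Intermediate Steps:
X(o, J) = -J/8 + o/4 (X(o, J) = -(-2*o + J)/8 = -(J - 2*o)/8 = -J/8 + o/4)
F(y) = (2 + y)/(2*y) (F(y) = (2 + y)/((2*y)) = (2 + y)*(1/(2*y)) = (2 + y)/(2*y))
(h*(-9))*F(X(-1, 5)) - 1*(-46558) = (15*(-9))*((2 + (-1/8*5 + (1/4)*(-1)))/(2*(-1/8*5 + (1/4)*(-1)))) - 1*(-46558) = -135*(2 + (-5/8 - 1/4))/(2*(-5/8 - 1/4)) + 46558 = -135*(2 - 7/8)/(2*(-7/8)) + 46558 = -135*(-8)*9/(2*7*8) + 46558 = -135*(-9/14) + 46558 = 1215/14 + 46558 = 653027/14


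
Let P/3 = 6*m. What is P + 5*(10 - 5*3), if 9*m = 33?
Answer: 41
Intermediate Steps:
m = 11/3 (m = (⅑)*33 = 11/3 ≈ 3.6667)
P = 66 (P = 3*(6*(11/3)) = 3*22 = 66)
P + 5*(10 - 5*3) = 66 + 5*(10 - 5*3) = 66 + 5*(10 - 15) = 66 + 5*(-5) = 66 - 25 = 41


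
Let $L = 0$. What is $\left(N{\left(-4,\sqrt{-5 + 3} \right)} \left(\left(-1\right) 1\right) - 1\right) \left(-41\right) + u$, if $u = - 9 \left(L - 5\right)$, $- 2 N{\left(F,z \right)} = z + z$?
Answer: $86 - 41 i \sqrt{2} \approx 86.0 - 57.983 i$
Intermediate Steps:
$N{\left(F,z \right)} = - z$ ($N{\left(F,z \right)} = - \frac{z + z}{2} = - \frac{2 z}{2} = - z$)
$u = 45$ ($u = - 9 \left(0 - 5\right) = \left(-9\right) \left(-5\right) = 45$)
$\left(N{\left(-4,\sqrt{-5 + 3} \right)} \left(\left(-1\right) 1\right) - 1\right) \left(-41\right) + u = \left(- \sqrt{-5 + 3} \left(\left(-1\right) 1\right) - 1\right) \left(-41\right) + 45 = \left(- \sqrt{-2} \left(-1\right) - 1\right) \left(-41\right) + 45 = \left(- i \sqrt{2} \left(-1\right) - 1\right) \left(-41\right) + 45 = \left(i \sqrt{2} - 1\right) \left(-41\right) + 45 = \left(-1 + i \sqrt{2}\right) \left(-41\right) + 45 = \left(41 - 41 i \sqrt{2}\right) + 45 = 86 - 41 i \sqrt{2}$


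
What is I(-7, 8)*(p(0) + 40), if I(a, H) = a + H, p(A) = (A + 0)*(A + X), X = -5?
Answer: 40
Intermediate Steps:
p(A) = A*(-5 + A) (p(A) = (A + 0)*(A - 5) = A*(-5 + A))
I(a, H) = H + a
I(-7, 8)*(p(0) + 40) = (8 - 7)*(0*(-5 + 0) + 40) = 1*(0*(-5) + 40) = 1*(0 + 40) = 1*40 = 40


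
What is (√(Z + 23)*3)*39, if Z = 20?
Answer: 117*√43 ≈ 767.22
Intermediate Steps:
(√(Z + 23)*3)*39 = (√(20 + 23)*3)*39 = (√43*3)*39 = (3*√43)*39 = 117*√43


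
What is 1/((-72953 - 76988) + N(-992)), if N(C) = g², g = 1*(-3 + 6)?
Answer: -1/149932 ≈ -6.6697e-6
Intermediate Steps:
g = 3 (g = 1*3 = 3)
N(C) = 9 (N(C) = 3² = 9)
1/((-72953 - 76988) + N(-992)) = 1/((-72953 - 76988) + 9) = 1/(-149941 + 9) = 1/(-149932) = -1/149932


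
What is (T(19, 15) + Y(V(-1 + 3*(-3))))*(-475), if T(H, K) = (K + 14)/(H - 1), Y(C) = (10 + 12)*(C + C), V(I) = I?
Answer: 3748225/18 ≈ 2.0823e+5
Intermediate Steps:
Y(C) = 44*C (Y(C) = 22*(2*C) = 44*C)
T(H, K) = (14 + K)/(-1 + H)
(T(19, 15) + Y(V(-1 + 3*(-3))))*(-475) = ((14 + 15)/(-1 + 19) + 44*(-1 + 3*(-3)))*(-475) = (29/18 + 44*(-1 - 9))*(-475) = ((1/18)*29 + 44*(-10))*(-475) = (29/18 - 440)*(-475) = -7891/18*(-475) = 3748225/18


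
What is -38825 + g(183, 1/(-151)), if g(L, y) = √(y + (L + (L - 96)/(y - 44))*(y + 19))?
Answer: -38825 + √384624138428945/334465 ≈ -38766.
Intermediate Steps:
g(L, y) = √(y + (19 + y)*(L + (-96 + L)/(-44 + y))) (g(L, y) = √(y + (L + (-96 + L)/(-44 + y))*(19 + y)) = √(y + (19 + y)*(L + (-96 + L)/(-44 + y))))
-38825 + g(183, 1/(-151)) = -38825 + √((-1824 + (1/(-151))² - 817*183 - 140/(-151) + 183*(1/(-151))² - 24*183/(-151))/(-44 + 1/(-151))) = -38825 + √((-1824 + (-1/151)² - 149511 - 140*(-1/151) + 183*(-1/151)² - 24*183*(-1/151))/(-44 - 1/151)) = -38825 + √((-1824 + 1/22801 - 149511 + 140/151 + 183*(1/22801) + 4392/151)/(-6645/151)) = -38825 + √(-151*(-1824 + 1/22801 - 149511 + 140/151 + 183/22801 + 4392/151)/6645) = -38825 + √(-151/6645*(-3449904819/22801)) = -38825 + √(1149968273/334465) = -38825 + √384624138428945/334465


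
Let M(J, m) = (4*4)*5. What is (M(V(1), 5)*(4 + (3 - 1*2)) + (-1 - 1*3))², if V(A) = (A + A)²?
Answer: 156816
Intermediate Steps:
V(A) = 4*A² (V(A) = (2*A)² = 4*A²)
M(J, m) = 80 (M(J, m) = 16*5 = 80)
(M(V(1), 5)*(4 + (3 - 1*2)) + (-1 - 1*3))² = (80*(4 + (3 - 1*2)) + (-1 - 1*3))² = (80*(4 + (3 - 2)) + (-1 - 3))² = (80*(4 + 1) - 4)² = (80*5 - 4)² = (400 - 4)² = 396² = 156816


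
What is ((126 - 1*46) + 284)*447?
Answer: 162708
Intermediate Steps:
((126 - 1*46) + 284)*447 = ((126 - 46) + 284)*447 = (80 + 284)*447 = 364*447 = 162708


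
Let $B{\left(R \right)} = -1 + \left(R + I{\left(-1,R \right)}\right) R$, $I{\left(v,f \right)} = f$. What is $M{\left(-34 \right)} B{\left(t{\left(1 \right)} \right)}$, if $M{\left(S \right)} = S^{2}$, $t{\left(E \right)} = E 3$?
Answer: $19652$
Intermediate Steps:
$t{\left(E \right)} = 3 E$
$B{\left(R \right)} = -1 + 2 R^{2}$ ($B{\left(R \right)} = -1 + \left(R + R\right) R = -1 + 2 R R = -1 + 2 R^{2}$)
$M{\left(-34 \right)} B{\left(t{\left(1 \right)} \right)} = \left(-34\right)^{2} \left(-1 + 2 \left(3 \cdot 1\right)^{2}\right) = 1156 \left(-1 + 2 \cdot 3^{2}\right) = 1156 \left(-1 + 2 \cdot 9\right) = 1156 \left(-1 + 18\right) = 1156 \cdot 17 = 19652$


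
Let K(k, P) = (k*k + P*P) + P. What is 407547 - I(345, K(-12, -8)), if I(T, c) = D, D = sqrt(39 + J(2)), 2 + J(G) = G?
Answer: 407547 - sqrt(39) ≈ 4.0754e+5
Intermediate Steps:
J(G) = -2 + G
K(k, P) = P + P**2 + k**2 (K(k, P) = (k**2 + P**2) + P = (P**2 + k**2) + P = P + P**2 + k**2)
D = sqrt(39) (D = sqrt(39 + (-2 + 2)) = sqrt(39 + 0) = sqrt(39) ≈ 6.2450)
I(T, c) = sqrt(39)
407547 - I(345, K(-12, -8)) = 407547 - sqrt(39)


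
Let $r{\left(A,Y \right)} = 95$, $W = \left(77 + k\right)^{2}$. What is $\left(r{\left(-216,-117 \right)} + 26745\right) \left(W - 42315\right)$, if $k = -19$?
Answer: $-1045444840$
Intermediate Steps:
$W = 3364$ ($W = \left(77 - 19\right)^{2} = 58^{2} = 3364$)
$\left(r{\left(-216,-117 \right)} + 26745\right) \left(W - 42315\right) = \left(95 + 26745\right) \left(3364 - 42315\right) = 26840 \left(-38951\right) = -1045444840$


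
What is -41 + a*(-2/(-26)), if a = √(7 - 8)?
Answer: -41 + I/13 ≈ -41.0 + 0.076923*I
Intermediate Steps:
a = I (a = √(-1) = I ≈ 1.0*I)
-41 + a*(-2/(-26)) = -41 + I*(-2/(-26)) = -41 + I*(-2*(-1/26)) = -41 + I*(1/13) = -41 + I/13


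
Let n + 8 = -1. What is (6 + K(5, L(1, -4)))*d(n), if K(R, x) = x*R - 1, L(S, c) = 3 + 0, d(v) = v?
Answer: -180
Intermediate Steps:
n = -9 (n = -8 - 1 = -9)
L(S, c) = 3
K(R, x) = -1 + R*x (K(R, x) = R*x - 1 = -1 + R*x)
(6 + K(5, L(1, -4)))*d(n) = (6 + (-1 + 5*3))*(-9) = (6 + (-1 + 15))*(-9) = (6 + 14)*(-9) = 20*(-9) = -180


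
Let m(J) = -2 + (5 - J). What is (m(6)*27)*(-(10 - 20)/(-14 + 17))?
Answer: -270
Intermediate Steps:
m(J) = 3 - J
(m(6)*27)*(-(10 - 20)/(-14 + 17)) = ((3 - 1*6)*27)*(-(10 - 20)/(-14 + 17)) = ((3 - 6)*27)*(-(-10)/3) = (-3*27)*(-(-10)/3) = -(-81)*(-10)/3 = -81*10/3 = -270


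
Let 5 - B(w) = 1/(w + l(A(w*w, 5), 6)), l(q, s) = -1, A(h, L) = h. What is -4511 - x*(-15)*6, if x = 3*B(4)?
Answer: -3251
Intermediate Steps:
B(w) = 5 - 1/(-1 + w) (B(w) = 5 - 1/(w - 1) = 5 - 1/(-1 + w))
x = 14 (x = 3*((-6 + 5*4)/(-1 + 4)) = 3*((-6 + 20)/3) = 3*((1/3)*14) = 3*(14/3) = 14)
-4511 - x*(-15)*6 = -4511 - 14*(-15)*6 = -4511 - (-210)*6 = -4511 - 1*(-1260) = -4511 + 1260 = -3251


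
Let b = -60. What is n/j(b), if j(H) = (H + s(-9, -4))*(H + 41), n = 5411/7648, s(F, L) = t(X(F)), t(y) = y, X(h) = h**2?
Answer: -773/435936 ≈ -0.0017732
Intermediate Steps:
s(F, L) = F**2
n = 5411/7648 (n = 5411*(1/7648) = 5411/7648 ≈ 0.70751)
j(H) = (41 + H)*(81 + H) (j(H) = (H + (-9)**2)*(H + 41) = (H + 81)*(41 + H) = (81 + H)*(41 + H) = (41 + H)*(81 + H))
n/j(b) = 5411/(7648*(3321 + (-60)**2 + 122*(-60))) = 5411/(7648*(3321 + 3600 - 7320)) = (5411/7648)/(-399) = (5411/7648)*(-1/399) = -773/435936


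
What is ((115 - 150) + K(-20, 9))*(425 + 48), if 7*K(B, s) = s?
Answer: -111628/7 ≈ -15947.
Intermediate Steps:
K(B, s) = s/7
((115 - 150) + K(-20, 9))*(425 + 48) = ((115 - 150) + (1/7)*9)*(425 + 48) = (-35 + 9/7)*473 = -236/7*473 = -111628/7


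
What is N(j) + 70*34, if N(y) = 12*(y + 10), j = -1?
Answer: 2488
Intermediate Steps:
N(y) = 120 + 12*y (N(y) = 12*(10 + y) = 120 + 12*y)
N(j) + 70*34 = (120 + 12*(-1)) + 70*34 = (120 - 12) + 2380 = 108 + 2380 = 2488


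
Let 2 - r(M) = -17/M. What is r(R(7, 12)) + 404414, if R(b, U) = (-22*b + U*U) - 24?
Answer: 808831/2 ≈ 4.0442e+5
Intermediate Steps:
R(b, U) = -24 + U² - 22*b (R(b, U) = (-22*b + U²) - 24 = (U² - 22*b) - 24 = -24 + U² - 22*b)
r(M) = 2 + 17/M (r(M) = 2 - (-17)/M = 2 + 17/M)
r(R(7, 12)) + 404414 = (2 + 17/(-24 + 12² - 22*7)) + 404414 = (2 + 17/(-24 + 144 - 154)) + 404414 = (2 + 17/(-34)) + 404414 = (2 + 17*(-1/34)) + 404414 = (2 - ½) + 404414 = 3/2 + 404414 = 808831/2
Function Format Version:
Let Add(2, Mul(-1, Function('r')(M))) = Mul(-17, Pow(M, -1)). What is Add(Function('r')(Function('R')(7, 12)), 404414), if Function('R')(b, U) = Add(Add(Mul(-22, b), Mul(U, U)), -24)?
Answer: Rational(808831, 2) ≈ 4.0442e+5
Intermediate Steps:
Function('R')(b, U) = Add(-24, Pow(U, 2), Mul(-22, b)) (Function('R')(b, U) = Add(Add(Mul(-22, b), Pow(U, 2)), -24) = Add(Add(Pow(U, 2), Mul(-22, b)), -24) = Add(-24, Pow(U, 2), Mul(-22, b)))
Function('r')(M) = Add(2, Mul(17, Pow(M, -1))) (Function('r')(M) = Add(2, Mul(-1, Mul(-17, Pow(M, -1)))) = Add(2, Mul(17, Pow(M, -1))))
Add(Function('r')(Function('R')(7, 12)), 404414) = Add(Add(2, Mul(17, Pow(Add(-24, Pow(12, 2), Mul(-22, 7)), -1))), 404414) = Add(Add(2, Mul(17, Pow(Add(-24, 144, -154), -1))), 404414) = Add(Add(2, Mul(17, Pow(-34, -1))), 404414) = Add(Add(2, Mul(17, Rational(-1, 34))), 404414) = Add(Add(2, Rational(-1, 2)), 404414) = Add(Rational(3, 2), 404414) = Rational(808831, 2)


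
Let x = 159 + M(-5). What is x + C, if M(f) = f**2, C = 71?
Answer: 255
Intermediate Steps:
x = 184 (x = 159 + (-5)**2 = 159 + 25 = 184)
x + C = 184 + 71 = 255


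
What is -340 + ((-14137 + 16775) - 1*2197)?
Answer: 101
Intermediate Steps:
-340 + ((-14137 + 16775) - 1*2197) = -340 + (2638 - 2197) = -340 + 441 = 101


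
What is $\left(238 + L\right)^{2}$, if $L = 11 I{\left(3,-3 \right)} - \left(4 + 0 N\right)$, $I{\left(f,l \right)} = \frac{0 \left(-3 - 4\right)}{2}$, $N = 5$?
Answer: $54756$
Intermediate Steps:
$I{\left(f,l \right)} = 0$ ($I{\left(f,l \right)} = 0 \left(-7\right) \frac{1}{2} = 0 \cdot \frac{1}{2} = 0$)
$L = -4$ ($L = 11 \cdot 0 + \left(-4 + 0 \cdot 5\right) = 0 + \left(-4 + 0\right) = 0 - 4 = -4$)
$\left(238 + L\right)^{2} = \left(238 - 4\right)^{2} = 234^{2} = 54756$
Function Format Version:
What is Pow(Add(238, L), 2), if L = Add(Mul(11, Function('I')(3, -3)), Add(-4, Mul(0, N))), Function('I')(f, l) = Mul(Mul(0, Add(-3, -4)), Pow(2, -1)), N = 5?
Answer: 54756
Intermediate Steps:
Function('I')(f, l) = 0 (Function('I')(f, l) = Mul(Mul(0, -7), Rational(1, 2)) = Mul(0, Rational(1, 2)) = 0)
L = -4 (L = Add(Mul(11, 0), Add(-4, Mul(0, 5))) = Add(0, Add(-4, 0)) = Add(0, -4) = -4)
Pow(Add(238, L), 2) = Pow(Add(238, -4), 2) = Pow(234, 2) = 54756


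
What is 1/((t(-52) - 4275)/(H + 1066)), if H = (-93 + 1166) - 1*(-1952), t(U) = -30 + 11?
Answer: -4091/4294 ≈ -0.95272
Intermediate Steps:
t(U) = -19
H = 3025 (H = 1073 + 1952 = 3025)
1/((t(-52) - 4275)/(H + 1066)) = 1/((-19 - 4275)/(3025 + 1066)) = 1/(-4294/4091) = -4091/4294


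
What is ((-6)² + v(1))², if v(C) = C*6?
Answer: 1764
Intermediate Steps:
v(C) = 6*C
((-6)² + v(1))² = ((-6)² + 6*1)² = (36 + 6)² = 42² = 1764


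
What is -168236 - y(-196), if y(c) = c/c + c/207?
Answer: -34824863/207 ≈ -1.6824e+5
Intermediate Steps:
y(c) = 1 + c/207 (y(c) = 1 + c*(1/207) = 1 + c/207)
-168236 - y(-196) = -168236 - (1 + (1/207)*(-196)) = -168236 - (1 - 196/207) = -168236 - 1*11/207 = -168236 - 11/207 = -34824863/207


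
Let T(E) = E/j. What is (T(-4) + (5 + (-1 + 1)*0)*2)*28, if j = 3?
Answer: 728/3 ≈ 242.67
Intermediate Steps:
T(E) = E/3
(T(-4) + (5 + (-1 + 1)*0)*2)*28 = ((⅓)*(-4) + (5 + (-1 + 1)*0)*2)*28 = (-4/3 + (5 + 0*0)*2)*28 = (-4/3 + (5 + 0)*2)*28 = (-4/3 + 5*2)*28 = (-4/3 + 10)*28 = (26/3)*28 = 728/3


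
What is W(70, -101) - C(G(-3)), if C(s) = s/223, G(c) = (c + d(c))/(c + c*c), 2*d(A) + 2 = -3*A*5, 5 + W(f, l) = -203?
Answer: -556645/2676 ≈ -208.01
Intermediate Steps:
W(f, l) = -208 (W(f, l) = -5 - 203 = -208)
d(A) = -1 - 15*A/2 (d(A) = -1 + (-3*A*5)/2 = -1 + (-15*A)/2 = -1 - 15*A/2)
G(c) = (-1 - 13*c/2)/(c + c**2) (G(c) = (c + (-1 - 15*c/2))/(c + c*c) = (-1 - 13*c/2)/(c + c**2))
C(s) = s/223 (C(s) = s*(1/223) = s/223)
W(70, -101) - C(G(-3)) = -208 - (1/2)*(-2 - 13*(-3))/(-3*(1 - 3))/223 = -208 - (1/2)*(-1/3)*(-2 + 39)/(-2)/223 = -208 - (1/2)*(-1/3)*(-1/2)*37/223 = -208 - 37/(223*12) = -208 - 1*37/2676 = -208 - 37/2676 = -556645/2676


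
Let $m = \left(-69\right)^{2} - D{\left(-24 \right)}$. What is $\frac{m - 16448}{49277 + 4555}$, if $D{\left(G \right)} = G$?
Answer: $- \frac{11663}{53832} \approx -0.21666$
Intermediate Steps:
$m = 4785$ ($m = \left(-69\right)^{2} - -24 = 4761 + 24 = 4785$)
$\frac{m - 16448}{49277 + 4555} = \frac{4785 - 16448}{49277 + 4555} = - \frac{11663}{53832}$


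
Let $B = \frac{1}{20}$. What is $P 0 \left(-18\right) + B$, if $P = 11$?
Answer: $\frac{1}{20} \approx 0.05$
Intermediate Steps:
$B = \frac{1}{20} \approx 0.05$
$P 0 \left(-18\right) + B = 11 \cdot 0 \left(-18\right) + \frac{1}{20} = 11 \cdot 0 + \frac{1}{20} = 0 + \frac{1}{20} = \frac{1}{20}$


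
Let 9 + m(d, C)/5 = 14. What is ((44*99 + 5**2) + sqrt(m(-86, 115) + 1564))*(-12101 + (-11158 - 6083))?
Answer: -128547302 - 29342*sqrt(1589) ≈ -1.2972e+8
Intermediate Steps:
m(d, C) = 25 (m(d, C) = -45 + 5*14 = -45 + 70 = 25)
((44*99 + 5**2) + sqrt(m(-86, 115) + 1564))*(-12101 + (-11158 - 6083)) = ((44*99 + 5**2) + sqrt(25 + 1564))*(-12101 + (-11158 - 6083)) = ((4356 + 25) + sqrt(1589))*(-12101 - 17241) = (4381 + sqrt(1589))*(-29342) = -128547302 - 29342*sqrt(1589)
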